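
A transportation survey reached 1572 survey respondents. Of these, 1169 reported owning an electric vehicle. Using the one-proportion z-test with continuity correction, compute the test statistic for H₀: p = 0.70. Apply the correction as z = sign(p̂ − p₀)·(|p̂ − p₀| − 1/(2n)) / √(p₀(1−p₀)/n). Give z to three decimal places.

z = 3.748

With x = 1169 successes in n = 1572, p̂ = 0.74364. p̂ − p₀ = 0.043639.
1/(2n) = 0.000318.
Corrected numerator: |0.043639| − 0.000318 = 0.043321.
Under H₀, SE = √(p₀(1−p₀)/n) = √(0.70·0.30/1572) = √0.000133588 = 0.011558.
z = (+)0.043321/0.011558 = 3.748.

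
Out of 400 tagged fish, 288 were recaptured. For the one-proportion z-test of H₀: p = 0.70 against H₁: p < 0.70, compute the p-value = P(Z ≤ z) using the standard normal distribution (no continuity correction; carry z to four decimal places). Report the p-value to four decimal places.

p-value = 0.8086

p̂ = 288/400 = 0.72000.
Null standard error: √(0.70·0.30/400) = √0.000525000 = 0.022913.
Test statistic (full precision, shown to 4 dp): z = (288/400 − 0.70)/SE₀ ≈ 0.8729.
p-value = P(Z ≤ z) with z = 0.8729 → 0.8086.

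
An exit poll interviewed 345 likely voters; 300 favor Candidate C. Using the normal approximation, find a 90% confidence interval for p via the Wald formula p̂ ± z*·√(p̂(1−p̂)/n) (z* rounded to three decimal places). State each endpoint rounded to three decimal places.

Sample proportion p̂ = 300/345 = 0.86957.
SE = √(p̂(1−p̂)/n) = √(0.113422/345) = 0.018132.
z* = 1.645 at the 90% level.
Margin of error: 1.645 × 0.018132 = 0.02983.
CI: 0.86957 ± 0.02983 = (0.840, 0.899).

(0.840, 0.899)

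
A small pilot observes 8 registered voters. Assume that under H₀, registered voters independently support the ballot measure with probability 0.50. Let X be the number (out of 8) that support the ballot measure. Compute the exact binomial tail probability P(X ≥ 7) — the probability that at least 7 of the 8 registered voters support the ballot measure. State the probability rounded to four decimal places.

X is binomial with n = 8 and p = 0.50.
P(X ≥ 7) = C(8,7)·0.50^7·0.50^1 + C(8,8)·0.50^8·0.50^0.
= 0.031250 + 0.003906 = 0.0352.

P = 0.0352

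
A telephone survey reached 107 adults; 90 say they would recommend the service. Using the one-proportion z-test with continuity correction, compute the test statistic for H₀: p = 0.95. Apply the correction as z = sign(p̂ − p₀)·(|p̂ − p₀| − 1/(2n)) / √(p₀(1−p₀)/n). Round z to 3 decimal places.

The sample proportion is 90/107 = 0.84112. p̂ − p₀ = -0.108879.
Continuity correction 1/(2n) = 1/214 = 0.004673.
Corrected numerator: |-0.108879| − 0.004673 = 0.104206.
SE₀ = √(0.95·0.05/107) = 0.021070.
z = (−)0.104206/0.021070 = -4.946.

z = -4.946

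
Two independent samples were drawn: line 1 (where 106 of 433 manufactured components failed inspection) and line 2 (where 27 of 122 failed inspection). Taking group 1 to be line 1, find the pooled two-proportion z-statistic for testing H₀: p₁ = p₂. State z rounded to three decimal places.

Sample proportions: p̂₁ = 106/433 = 0.24480 and p̂₂ = 27/122 = 0.22131.
Pooling: p̂ = 133/555 = 0.23964.
Pooled SE = √[0.1822125·0.01050619] ≈ 0.043753.
z = (p̂₁ − p̂₂)/SE = (0.24480 − 0.22131)/0.043753 = 0.02349/0.043753 = 0.537.

z = 0.537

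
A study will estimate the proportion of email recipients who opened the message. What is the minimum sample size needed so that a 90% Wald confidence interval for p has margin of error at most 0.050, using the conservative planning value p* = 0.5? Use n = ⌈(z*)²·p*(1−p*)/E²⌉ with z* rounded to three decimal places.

z* = 1.645 at the 90% level.
p*(1−p*) = 0.2500.
Required n before rounding: 2.706025 × 0.2500 / 0.050² = 270.602.
⌈270.602⌉ = 271.

n = 271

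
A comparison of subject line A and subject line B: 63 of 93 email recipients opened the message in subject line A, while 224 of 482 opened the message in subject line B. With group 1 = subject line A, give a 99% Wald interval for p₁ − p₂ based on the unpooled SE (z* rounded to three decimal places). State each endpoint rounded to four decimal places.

(0.0748, 0.3506)

p̂₁ = 63/93 = 0.67742, p̂₂ = 224/482 = 0.46473; p̂₁ − p̂₂ = 0.21269.
Unpooled SE = √(p̂₁(1−p̂₁)/n₁ + p̂₂(1−p̂₂)/n₂) = √(0.002349703 + 0.000516091) = 0.053533.
The 99% critical value is z* = 2.576. Margin = 2.576·0.053533 = 0.13790.
Interval: 0.21269 ± 0.13790 → (0.0748, 0.3506).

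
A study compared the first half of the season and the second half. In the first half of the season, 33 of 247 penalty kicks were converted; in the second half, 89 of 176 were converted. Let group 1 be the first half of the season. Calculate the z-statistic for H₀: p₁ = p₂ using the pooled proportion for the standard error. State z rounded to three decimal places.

p̂₁ = 33/247 = 0.13360, p̂₂ = 89/176 = 0.50568.
Pooling: p̂ = 122/423 = 0.28842.
SE = √[p̂(1−p̂)(1/n₁+1/n₂)] = √[0.28842·0.71158·(1/247+1/176)] ≈ 0.044688.
z = -0.37208/0.044688 = -8.326.

z = -8.326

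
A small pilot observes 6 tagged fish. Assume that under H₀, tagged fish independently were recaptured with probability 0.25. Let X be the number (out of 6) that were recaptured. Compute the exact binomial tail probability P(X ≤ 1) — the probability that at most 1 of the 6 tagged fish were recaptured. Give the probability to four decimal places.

X ~ Binomial(n=6, p=0.25).
P(X ≤ 1) = C(6,0)·0.25^0·0.75^6 + C(6,1)·0.25^1·0.75^5.
= 0.177979 + 0.355957 = 0.5339.

P = 0.5339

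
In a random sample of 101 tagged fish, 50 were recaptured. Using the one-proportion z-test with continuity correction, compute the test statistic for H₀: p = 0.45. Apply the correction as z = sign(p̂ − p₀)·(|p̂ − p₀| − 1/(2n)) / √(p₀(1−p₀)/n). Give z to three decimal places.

z = 0.810

p̂ = 50/101 = 0.49505. p̂ − p₀ = 0.045050.
Continuity correction 1/(2n) = 1/202 = 0.004950.
Corrected numerator: |0.045050| − 0.004950 = 0.040100.
Under H₀, SE = √(p₀(1−p₀)/n) = √(0.45·0.55/101) = √0.002450495 = 0.049502.
z = (+)0.040100/0.049502 = 0.810.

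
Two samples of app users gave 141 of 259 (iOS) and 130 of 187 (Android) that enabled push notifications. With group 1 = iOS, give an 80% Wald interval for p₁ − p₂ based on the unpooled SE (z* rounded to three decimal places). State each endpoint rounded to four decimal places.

(-0.2094, -0.0922)

p̂₁ = 0.54440, p̂₂ = 0.69519, so the observed difference is -0.15079.
SE = √(0.000957639 + 0.001133166) = √0.002090805 = 0.045725.
The 80% critical value is z* = 1.282. Margin = 1.282·0.045725 = 0.05862.
Interval: -0.15079 ± 0.05862 → (-0.2094, -0.0922).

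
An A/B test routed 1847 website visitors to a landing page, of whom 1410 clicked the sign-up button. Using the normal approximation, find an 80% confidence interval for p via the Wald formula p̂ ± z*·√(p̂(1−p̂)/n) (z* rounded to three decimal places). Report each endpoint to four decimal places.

(0.7507, 0.7761)

With x = 1410 successes in n = 1847, p̂ = 0.76340.
Standard error of p̂: √(0.180620/1847) = √0.000097791 = 0.009889.
The 80% critical value is z* = 1.282.
Margin = 1.282·0.009889 = 0.01268.
CI: 0.76340 ± 0.01268 = (0.7507, 0.7761).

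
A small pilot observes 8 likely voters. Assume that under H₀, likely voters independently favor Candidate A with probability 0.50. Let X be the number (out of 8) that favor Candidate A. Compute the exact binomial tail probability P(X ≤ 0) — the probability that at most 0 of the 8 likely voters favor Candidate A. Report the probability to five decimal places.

P = 0.00391

X is binomial with n = 8 and p = 0.50.
P(X ≤ 0) = C(8,0)·0.50^0·0.50^8.
= 0.003906 = 0.00391.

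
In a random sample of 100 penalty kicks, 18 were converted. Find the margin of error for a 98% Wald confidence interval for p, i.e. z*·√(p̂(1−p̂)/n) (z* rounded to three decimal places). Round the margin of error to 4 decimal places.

p̂ = 18/100 = 0.18000.
SE(p̂) = √(0.18000·0.82000/100) = 0.038419.
z* = 2.326 at the 98% level.
ME = 2.326·0.038419 = 0.0894.

ME = 0.0894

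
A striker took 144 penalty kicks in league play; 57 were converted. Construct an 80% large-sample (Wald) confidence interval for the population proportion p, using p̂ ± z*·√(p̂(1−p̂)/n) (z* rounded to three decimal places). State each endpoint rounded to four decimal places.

The sample proportion is 57/144 = 0.39583.
SE = √(p̂(1−p̂)/n) = √(0.239149/144) = 0.040752.
For 80% confidence, z* = 1.282.
Margin = 1.282·0.040752 = 0.05224.
Interval: 0.39583 ± 0.05224 → (0.3436, 0.4481).

(0.3436, 0.4481)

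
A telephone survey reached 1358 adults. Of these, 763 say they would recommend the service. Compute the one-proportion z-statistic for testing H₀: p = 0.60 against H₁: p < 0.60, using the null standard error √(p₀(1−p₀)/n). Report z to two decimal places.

p̂ = 763/1358 = 0.56186.
Null standard error: √(0.60·0.40/1358) = √0.000176730 = 0.013294.
z = (p̂ − p₀)/SE = (0.56186 − 0.60)/0.013294 = -2.87.

z = -2.87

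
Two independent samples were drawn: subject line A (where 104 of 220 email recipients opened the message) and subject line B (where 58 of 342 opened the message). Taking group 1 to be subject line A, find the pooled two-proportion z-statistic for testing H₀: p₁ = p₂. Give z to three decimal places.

z = 7.744

Sample proportions: p̂₁ = 104/220 = 0.47273 and p̂₂ = 58/342 = 0.16959.
Pooled p̂ = (104+58)/(220+342) = 162/562 = 0.28826.
SE = √[p̂(1−p̂)(1/n₁+1/n₂)] = √[0.28826·0.71174·(1/220+1/342)] ≈ 0.039147.
z = 0.30314/0.039147 = 7.744.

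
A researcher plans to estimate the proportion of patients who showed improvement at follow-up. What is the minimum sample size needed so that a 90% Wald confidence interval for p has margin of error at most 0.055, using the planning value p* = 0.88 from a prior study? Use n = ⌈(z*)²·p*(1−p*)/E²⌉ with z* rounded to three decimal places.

The 90% critical value is z* = 1.645.
p*(1−p*) = 0.88·0.12 = 0.1056.
(z*)²·p*(1−p*)/E² = 2.706025·0.1056/0.003025 = 94.465.
Rounding up, n = 95.

n = 95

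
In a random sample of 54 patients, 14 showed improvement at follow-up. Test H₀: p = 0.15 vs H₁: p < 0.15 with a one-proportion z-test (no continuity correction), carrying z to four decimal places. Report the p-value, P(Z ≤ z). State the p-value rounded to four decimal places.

p-value = 0.9877

Sample proportion p̂ = 14/54 = 0.25926.
Null standard error: √(0.15·0.85/54) = √0.002361111 = 0.048591.
z = (p̂ − p₀)/SE = (14/54 − 0.15)/0.048591 ≈ 2.2485.
p-value = P(Z ≤ z) with z = 2.2485 → 0.9877.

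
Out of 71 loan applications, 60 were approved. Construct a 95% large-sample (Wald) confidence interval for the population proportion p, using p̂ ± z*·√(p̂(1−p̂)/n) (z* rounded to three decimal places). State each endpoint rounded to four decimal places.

(0.7609, 0.9292)

With x = 60 successes in n = 71, p̂ = 0.84507.
SE(p̂) = √(0.84507·0.15493/71) = 0.042942.
For 95% confidence, z* = 1.960.
Margin = 1.960·0.042942 = 0.08417.
CI: 0.84507 ± 0.08417 = (0.7609, 0.9292).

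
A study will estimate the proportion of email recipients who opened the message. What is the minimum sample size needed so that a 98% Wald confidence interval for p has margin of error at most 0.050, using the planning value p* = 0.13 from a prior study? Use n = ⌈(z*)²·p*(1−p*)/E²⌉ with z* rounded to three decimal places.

n = 245

z* = 2.326 at the 98% level.
p*(1−p*) = 0.13·0.87 = 0.1131.
(z*)²·p*(1−p*)/E² = 5.410276·0.1131/0.002500 = 244.761.
Rounding up, n = 245.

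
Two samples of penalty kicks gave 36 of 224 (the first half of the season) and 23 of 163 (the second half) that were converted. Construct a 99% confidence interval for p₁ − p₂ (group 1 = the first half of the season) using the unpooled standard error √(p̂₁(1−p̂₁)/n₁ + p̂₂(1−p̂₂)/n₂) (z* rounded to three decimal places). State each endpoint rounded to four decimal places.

p̂₁ = 36/224 = 0.16071, p̂₂ = 23/163 = 0.14110; p̂₁ − p̂₂ = 0.01961.
Unpooled SE = √(p̂₁(1−p̂₁)/n₁ + p̂₂(1−p̂₂)/n₂) = √(0.000602166 + 0.000743521) = 0.036684.
The 99% critical value is z* = 2.576. Margin of error = 0.09450.
So the interval runs from -0.0749 to 0.1141.

(-0.0749, 0.1141)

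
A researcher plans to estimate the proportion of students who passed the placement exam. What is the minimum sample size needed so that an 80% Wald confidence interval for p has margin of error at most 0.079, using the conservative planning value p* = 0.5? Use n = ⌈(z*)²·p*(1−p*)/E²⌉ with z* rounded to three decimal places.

For 80% confidence, z* = 1.282.
p*(1−p*) = 0.50·0.50 = 0.2500.
Required n before rounding: 1.643524 × 0.2500 / 0.079² = 65.836.
Rounding up, n = 66.

n = 66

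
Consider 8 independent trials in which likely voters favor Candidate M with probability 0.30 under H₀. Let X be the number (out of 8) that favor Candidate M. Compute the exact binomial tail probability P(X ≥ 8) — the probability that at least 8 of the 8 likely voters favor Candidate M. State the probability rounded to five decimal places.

X ~ Binomial(n=8, p=0.30).
P(X ≥ 8) = C(8,8)·0.30^8·0.70^0.
= 0.000066 = 0.00007.

P = 0.00007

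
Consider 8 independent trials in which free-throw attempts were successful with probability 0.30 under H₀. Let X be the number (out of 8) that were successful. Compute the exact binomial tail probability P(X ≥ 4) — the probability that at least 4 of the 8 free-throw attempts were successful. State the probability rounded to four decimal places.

P = 0.1941

X is binomial with n = 8 and p = 0.30.
P(X ≥ 4) = Σ_{j=4}^{8} C(8,j)·0.30^j·0.70^{8−j}.
= 0.136137 + 0.046675 + 0.010002 + 0.001225 + 0.000066 = 0.1941.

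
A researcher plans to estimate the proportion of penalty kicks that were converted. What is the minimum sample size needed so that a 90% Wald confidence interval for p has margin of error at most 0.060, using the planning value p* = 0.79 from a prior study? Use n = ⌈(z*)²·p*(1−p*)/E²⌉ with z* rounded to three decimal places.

z* = 1.645 at the 90% level.
p*(1−p*) = 0.79·0.21 = 0.1659.
Required n before rounding: 2.706025 × 0.1659 / 0.060² = 124.703.
⌈124.703⌉ = 125.

n = 125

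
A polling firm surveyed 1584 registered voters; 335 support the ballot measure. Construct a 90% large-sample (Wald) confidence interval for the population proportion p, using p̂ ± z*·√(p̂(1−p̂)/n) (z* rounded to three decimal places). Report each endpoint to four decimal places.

(0.1946, 0.2284)

With x = 335 successes in n = 1584, p̂ = 0.21149.
SE = √(p̂(1−p̂)/n) = √(0.166762/1584) = 0.010261.
z* = 1.645 at the 90% level.
Margin = 1.645·0.010261 = 0.01688.
So the interval runs from 0.1946 to 0.2284.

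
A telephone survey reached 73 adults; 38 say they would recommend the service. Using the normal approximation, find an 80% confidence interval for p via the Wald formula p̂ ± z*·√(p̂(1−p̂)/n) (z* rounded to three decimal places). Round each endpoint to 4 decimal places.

(0.4456, 0.5955)

Sample proportion p̂ = 38/73 = 0.52055.
Standard error of p̂: √(0.249578/73) = √0.003418874 = 0.058471.
z* = 1.282 at the 80% level.
Margin = 1.282·0.058471 = 0.07496.
So the interval runs from 0.4456 to 0.5955.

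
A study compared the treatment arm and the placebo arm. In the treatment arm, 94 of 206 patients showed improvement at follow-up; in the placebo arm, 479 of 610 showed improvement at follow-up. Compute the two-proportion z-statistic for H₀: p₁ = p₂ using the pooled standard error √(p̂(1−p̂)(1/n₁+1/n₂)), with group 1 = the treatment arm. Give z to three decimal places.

z = -8.926

Sample proportions: p̂₁ = 94/206 = 0.45631 and p̂₂ = 479/610 = 0.78525.
Pooling: p̂ = 573/816 = 0.70221.
Pooled SE = √[0.2091128·0.00649371] ≈ 0.036850.
z = (p̂₁ − p̂₂)/SE = (0.45631 − 0.78525)/0.036850 = -0.32894/0.036850 = -8.926.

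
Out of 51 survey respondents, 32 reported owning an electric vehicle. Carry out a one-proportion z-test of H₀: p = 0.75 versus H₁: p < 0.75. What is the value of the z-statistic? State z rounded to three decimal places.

z = -2.021

The sample proportion is 32/51 = 0.62745.
SE₀ = √(0.75·0.25/51) = 0.060634.
z = (0.62745 − 0.75)/0.060634 = -0.12255/0.060634 = -2.021.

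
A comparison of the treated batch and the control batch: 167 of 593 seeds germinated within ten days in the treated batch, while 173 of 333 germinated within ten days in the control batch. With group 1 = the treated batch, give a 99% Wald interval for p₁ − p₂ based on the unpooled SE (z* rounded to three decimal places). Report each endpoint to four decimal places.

(-0.3230, -0.1528)

p̂₁ = 167/593 = 0.28162, p̂₂ = 173/333 = 0.51952; p̂₁ − p̂₂ = -0.23790.
Unpooled SE = √(p̂₁(1−p̂₁)/n₁ + p̂₂(1−p̂₂)/n₂) = √(0.000341163 + 0.000749607) = 0.033027.
The 99% critical value is z* = 2.576. Margin = 2.576·0.033027 = 0.08508.
So the interval runs from -0.3230 to -0.1528.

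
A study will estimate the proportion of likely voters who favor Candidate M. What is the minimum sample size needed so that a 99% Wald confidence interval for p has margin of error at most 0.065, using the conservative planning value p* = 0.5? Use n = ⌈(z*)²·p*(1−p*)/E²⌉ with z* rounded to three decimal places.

z* = 2.576 at the 99% level.
p*(1−p*) = 0.50·0.50 = 0.2500.
(z*)²·p*(1−p*)/E² = 6.635776·0.2500/0.004225 = 392.649.
Rounding up, n = 393.

n = 393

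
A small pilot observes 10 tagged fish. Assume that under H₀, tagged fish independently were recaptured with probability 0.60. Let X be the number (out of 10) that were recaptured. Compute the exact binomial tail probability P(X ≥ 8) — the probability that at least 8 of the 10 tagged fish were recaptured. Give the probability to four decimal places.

X is binomial with n = 10 and p = 0.60.
P(X ≥ 8) = C(10,8)·0.60^8·0.40^2 + C(10,9)·0.60^9·0.40^1 + C(10,10)·0.60^10·0.40^0.
= 0.120932 + 0.040311 + 0.006047 = 0.1673.

P = 0.1673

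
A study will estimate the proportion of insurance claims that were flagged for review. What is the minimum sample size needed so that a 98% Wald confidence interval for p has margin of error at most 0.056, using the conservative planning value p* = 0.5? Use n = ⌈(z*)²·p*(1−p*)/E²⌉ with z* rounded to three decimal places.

n = 432

For 98% confidence, z* = 2.326.
p*(1−p*) = 0.50·0.50 = 0.2500.
(z*)²·p*(1−p*)/E² = 5.410276·0.2500/0.003136 = 431.304.
⌈431.304⌉ = 432.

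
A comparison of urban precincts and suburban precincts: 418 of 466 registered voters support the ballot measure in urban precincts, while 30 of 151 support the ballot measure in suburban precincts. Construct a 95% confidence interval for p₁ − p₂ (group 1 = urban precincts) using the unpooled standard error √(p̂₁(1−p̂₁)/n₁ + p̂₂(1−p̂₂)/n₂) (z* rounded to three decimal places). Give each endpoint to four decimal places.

p̂₁ = 0.89700, p̂₂ = 0.19868, so the observed difference is 0.69832.
Unpooled SE = √(p̂₁(1−p̂₁)/n₁ + p̂₂(1−p̂₂)/n₂) = √(0.000198271 + 0.001054328) = 0.035392.
z* = 1.960 at the 95% level. Margin of error = 0.06937.
So the interval runs from 0.6290 to 0.7677.

(0.6290, 0.7677)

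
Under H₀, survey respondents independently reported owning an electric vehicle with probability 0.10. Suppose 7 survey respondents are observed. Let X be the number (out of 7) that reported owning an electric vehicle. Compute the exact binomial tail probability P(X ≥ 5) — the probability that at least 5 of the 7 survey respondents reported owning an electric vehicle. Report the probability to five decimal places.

X ~ Binomial(n=7, p=0.10).
P(X ≥ 5) = C(7,5)·0.10^5·0.90^2 + C(7,6)·0.10^6·0.90^1 + C(7,7)·0.10^7·0.90^0.
= 0.000170 + 0.000006 + 0.000000 = 0.00018.

P = 0.00018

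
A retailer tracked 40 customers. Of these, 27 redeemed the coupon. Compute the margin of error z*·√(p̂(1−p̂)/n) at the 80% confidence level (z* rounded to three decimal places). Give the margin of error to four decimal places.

ME = 0.0949

The sample proportion is 27/40 = 0.67500.
SE(p̂) = √(0.67500·0.32500/40) = 0.074057.
The 80% critical value is z* = 1.282.
ME = 1.282·0.074057 = 0.0949.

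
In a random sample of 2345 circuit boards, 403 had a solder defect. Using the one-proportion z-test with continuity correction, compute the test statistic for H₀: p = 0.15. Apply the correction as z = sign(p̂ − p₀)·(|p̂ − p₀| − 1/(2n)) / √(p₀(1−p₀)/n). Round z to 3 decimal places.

z = 2.935

With x = 403 successes in n = 2345, p̂ = 0.17186. p̂ − p₀ = 0.021855.
1/(2n) = 0.000213.
Corrected numerator: |0.021855| − 0.000213 = 0.021642.
Under H₀, SE = √(p₀(1−p₀)/n) = √(0.15·0.85/2345) = √0.000054371 = 0.007374.
z = +0.021642/0.007374 = 2.935.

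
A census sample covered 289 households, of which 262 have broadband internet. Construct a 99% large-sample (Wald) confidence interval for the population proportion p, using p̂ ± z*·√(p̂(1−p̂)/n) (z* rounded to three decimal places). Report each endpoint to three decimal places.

The sample proportion is 262/289 = 0.90657.
SE(p̂) = √(0.90657·0.09343/289) = 0.017119.
For 99% confidence, z* = 2.576.
Margin = 2.576·0.017119 = 0.04410.
CI: 0.90657 ± 0.04410 = (0.862, 0.951).

(0.862, 0.951)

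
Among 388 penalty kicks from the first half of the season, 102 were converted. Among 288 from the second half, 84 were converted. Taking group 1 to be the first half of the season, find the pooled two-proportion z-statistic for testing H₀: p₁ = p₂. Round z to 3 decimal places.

Sample proportions: p̂₁ = 102/388 = 0.26289 and p̂₂ = 84/288 = 0.29167.
Pooling: p̂ = 186/676 = 0.27515.
SE = √[p̂(1−p̂)(1/n₁+1/n₂)] = √[0.27515·0.72485·(1/388+1/288)] ≈ 0.034735.
z = -0.02878/0.034735 = -0.829.

z = -0.829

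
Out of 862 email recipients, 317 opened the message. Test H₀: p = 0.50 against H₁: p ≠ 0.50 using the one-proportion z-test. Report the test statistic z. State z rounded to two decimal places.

z = -7.77

p̂ = 317/862 = 0.36775.
Under H₀, SE = √(p₀(1−p₀)/n) = √(0.50·0.50/862) = √0.000290023 = 0.017030.
Test statistic: z = -0.13225/0.017030 = -7.77.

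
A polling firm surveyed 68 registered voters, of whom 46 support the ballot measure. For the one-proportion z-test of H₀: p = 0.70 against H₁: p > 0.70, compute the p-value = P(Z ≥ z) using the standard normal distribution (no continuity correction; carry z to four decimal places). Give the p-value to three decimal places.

p-value = 0.664

The sample proportion is 46/68 = 0.67647.
Null standard error: √(0.70·0.30/68) = √0.003088235 = 0.055572.
Test statistic (full precision, shown to 4 dp): z = (46/68 − 0.70)/SE₀ ≈ -0.4234.
From the standard normal, P(Z ≥ z) = 0.664.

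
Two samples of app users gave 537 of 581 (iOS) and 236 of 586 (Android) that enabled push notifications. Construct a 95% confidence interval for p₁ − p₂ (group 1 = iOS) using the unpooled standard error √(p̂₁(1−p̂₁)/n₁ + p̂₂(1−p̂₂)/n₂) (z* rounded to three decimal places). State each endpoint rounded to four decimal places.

p̂₁ = 0.92427, p̂₂ = 0.40273, so the observed difference is 0.52154.
SE = √(0.000120475 + 0.000410475) = √0.000530950 = 0.023042.
z* = 1.960 at the 95% level. Margin = 1.960·0.023042 = 0.04516.
Interval: 0.52154 ± 0.04516 → (0.4764, 0.5667).

(0.4764, 0.5667)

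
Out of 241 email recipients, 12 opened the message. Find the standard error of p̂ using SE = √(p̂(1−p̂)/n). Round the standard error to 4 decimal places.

The sample proportion is 12/241 = 0.04979.
p̂(1−p̂) = 0.047311.
SE = √(0.047311/241) = √0.000196311 = 0.0140.

SE = 0.0140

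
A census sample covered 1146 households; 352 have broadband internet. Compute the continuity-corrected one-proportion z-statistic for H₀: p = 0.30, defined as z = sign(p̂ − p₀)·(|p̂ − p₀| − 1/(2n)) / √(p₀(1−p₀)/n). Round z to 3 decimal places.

z = 0.496

p̂ = 352/1146 = 0.30716. p̂ − p₀ = 0.007155.
1/(2n) = 0.000436.
Corrected numerator: |0.007155| − 0.000436 = 0.006719.
Under H₀, SE = √(p₀(1−p₀)/n) = √(0.30·0.70/1146) = √0.000183246 = 0.013537.
z = (+)0.006719/0.013537 = 0.496.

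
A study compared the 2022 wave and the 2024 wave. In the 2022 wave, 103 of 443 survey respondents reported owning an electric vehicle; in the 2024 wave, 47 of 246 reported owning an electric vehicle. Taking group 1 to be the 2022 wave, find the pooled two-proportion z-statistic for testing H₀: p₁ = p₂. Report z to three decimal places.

z = 1.263

Sample proportions: p̂₁ = 103/443 = 0.23251 and p̂₂ = 47/246 = 0.19106.
Pooling: p̂ = 150/689 = 0.21771.
Pooled SE = √[0.1703106·0.00632238] ≈ 0.032814.
z = (p̂₁ − p̂₂)/SE = (0.23251 − 0.19106)/0.032814 = 0.04145/0.032814 = 1.263.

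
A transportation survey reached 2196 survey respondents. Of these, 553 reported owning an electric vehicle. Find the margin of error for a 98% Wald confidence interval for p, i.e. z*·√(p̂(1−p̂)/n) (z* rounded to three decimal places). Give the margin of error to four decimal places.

ME = 0.0215

p̂ = 553/2196 = 0.25182.
SE = √(p̂(1−p̂)/n) = √(0.188407/2196) = 0.009263.
z* = 2.326 at the 98% level.
So ME = 0.0215.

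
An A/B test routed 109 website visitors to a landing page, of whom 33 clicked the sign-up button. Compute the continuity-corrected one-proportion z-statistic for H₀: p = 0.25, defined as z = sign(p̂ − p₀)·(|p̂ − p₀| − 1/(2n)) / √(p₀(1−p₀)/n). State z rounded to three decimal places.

Sample proportion p̂ = 33/109 = 0.30275. p̂ − p₀ = 0.052752.
1/(2n) = 0.004587.
Corrected numerator: |0.052752| − 0.004587 = 0.048165.
Null standard error: √(0.25·0.75/109) = √0.001720183 = 0.041475.
z = +0.048165/0.041475 = 1.161.

z = 1.161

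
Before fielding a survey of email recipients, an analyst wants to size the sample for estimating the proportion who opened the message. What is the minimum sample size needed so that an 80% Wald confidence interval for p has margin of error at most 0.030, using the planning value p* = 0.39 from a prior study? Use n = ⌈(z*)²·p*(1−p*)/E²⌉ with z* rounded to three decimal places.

z* = 1.282 at the 80% level.
p*(1−p*) = 0.39·0.61 = 0.2379.
Required n before rounding: 1.643524 × 0.2379 / 0.030² = 434.438.
Rounding up, n = 435.

n = 435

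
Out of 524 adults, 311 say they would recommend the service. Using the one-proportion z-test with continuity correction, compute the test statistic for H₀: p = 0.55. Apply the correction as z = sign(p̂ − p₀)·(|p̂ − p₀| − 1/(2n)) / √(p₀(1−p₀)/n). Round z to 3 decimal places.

z = 1.958

The sample proportion is 311/524 = 0.59351. p̂ − p₀ = 0.043511.
1/(2n) = 0.000954.
Corrected numerator: |0.043511| − 0.000954 = 0.042557.
SE₀ = √(0.55·0.45/524) = 0.021733.
z = (+)0.042557/0.021733 = 1.958.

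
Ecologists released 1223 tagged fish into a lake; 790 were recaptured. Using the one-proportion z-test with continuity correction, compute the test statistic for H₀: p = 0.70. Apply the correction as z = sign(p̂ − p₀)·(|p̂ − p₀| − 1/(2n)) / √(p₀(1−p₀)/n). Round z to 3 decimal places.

z = -4.093

p̂ = 790/1223 = 0.64595. p̂ − p₀ = -0.054047.
Continuity correction 1/(2n) = 1/2446 = 0.000409.
Corrected numerator: |-0.054047| − 0.000409 = 0.053638.
Null standard error: √(0.70·0.30/1223) = √0.000171709 = 0.013104.
z = (−)0.053638/0.013104 = -4.093.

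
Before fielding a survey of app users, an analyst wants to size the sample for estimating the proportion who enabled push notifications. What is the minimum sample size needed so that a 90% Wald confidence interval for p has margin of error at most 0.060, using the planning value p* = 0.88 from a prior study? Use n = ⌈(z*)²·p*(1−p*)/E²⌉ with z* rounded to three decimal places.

For 90% confidence, z* = 1.645.
p*(1−p*) = 0.88·0.12 = 0.1056.
(z*)²·p*(1−p*)/E² = 2.706025·0.1056/0.003600 = 79.377.
⌈79.377⌉ = 80.

n = 80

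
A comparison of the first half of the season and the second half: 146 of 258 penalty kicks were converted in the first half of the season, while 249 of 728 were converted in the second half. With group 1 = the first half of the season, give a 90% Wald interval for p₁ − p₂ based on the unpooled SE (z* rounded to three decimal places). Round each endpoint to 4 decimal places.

p̂₁ = 146/258 = 0.56589, p̂₂ = 249/728 = 0.34203; p̂₁ − p̂₂ = 0.22386.
Unpooled SE = √(p̂₁(1−p̂₁)/n₁ + p̂₂(1−p̂₂)/n₂) = √(0.000952164 + 0.000309130) = 0.035515.
The 90% critical value is z* = 1.645. Margin = 1.645·0.035515 = 0.05842.
So the interval runs from 0.1654 to 0.2823.

(0.1654, 0.2823)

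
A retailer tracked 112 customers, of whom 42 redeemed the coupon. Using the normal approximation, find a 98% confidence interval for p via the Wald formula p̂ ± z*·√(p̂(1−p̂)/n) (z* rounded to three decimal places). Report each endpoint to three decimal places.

p̂ = 42/112 = 0.37500.
SE(p̂) = √(0.37500·0.62500/112) = 0.045745.
For 98% confidence, z* = 2.326.
Margin = 2.326·0.045745 = 0.10640.
CI: 0.37500 ± 0.10640 = (0.269, 0.481).

(0.269, 0.481)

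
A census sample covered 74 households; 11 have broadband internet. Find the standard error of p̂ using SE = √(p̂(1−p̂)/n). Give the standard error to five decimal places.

SE = 0.04135

The sample proportion is 11/74 = 0.14865.
p̂(1−p̂) = 0.126553.
SE = √(0.126553/74) = 0.04135.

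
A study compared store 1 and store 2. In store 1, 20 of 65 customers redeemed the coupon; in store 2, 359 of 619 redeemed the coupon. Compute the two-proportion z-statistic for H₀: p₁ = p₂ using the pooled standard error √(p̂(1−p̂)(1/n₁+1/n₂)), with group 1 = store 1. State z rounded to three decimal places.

z = -4.201

p̂₁ = 20/65 = 0.30769, p̂₂ = 359/619 = 0.57997.
Pooling: p̂ = 379/684 = 0.55409.
Pooled SE = √[0.2470739·0.01700012] ≈ 0.064810.
z = -0.27228/0.064810 = -4.201.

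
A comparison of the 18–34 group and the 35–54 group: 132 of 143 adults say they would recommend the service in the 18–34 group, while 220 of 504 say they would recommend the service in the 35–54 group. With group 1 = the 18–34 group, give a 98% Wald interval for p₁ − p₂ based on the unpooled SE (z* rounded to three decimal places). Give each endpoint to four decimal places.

(0.4136, 0.5596)

p̂₁ = 0.92308, p̂₂ = 0.43651, so the observed difference is 0.48657.
Unpooled SE = √(p̂₁(1−p̂₁)/n₁ + p̂₂(1−p̂₂)/n₂) = √(0.000496545 + 0.000488033) = 0.031378.
For 98% confidence, z* = 2.326. Margin of error = 0.07299.
CI: 0.48657 ± 0.07299 = (0.4136, 0.5596).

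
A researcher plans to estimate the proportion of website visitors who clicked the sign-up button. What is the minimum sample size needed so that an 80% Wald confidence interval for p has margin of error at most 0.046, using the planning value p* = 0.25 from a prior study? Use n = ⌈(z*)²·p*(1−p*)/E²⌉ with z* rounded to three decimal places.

n = 146

For 80% confidence, z* = 1.282.
p*(1−p*) = 0.1875.
(z*)²·p*(1−p*)/E² = 1.643524·0.1875/0.002116 = 145.634.
⌈145.634⌉ = 146.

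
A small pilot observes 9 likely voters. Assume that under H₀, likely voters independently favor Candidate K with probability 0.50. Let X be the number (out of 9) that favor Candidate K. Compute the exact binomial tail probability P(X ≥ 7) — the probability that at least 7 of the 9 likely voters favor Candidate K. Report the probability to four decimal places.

P = 0.0898

X is binomial with n = 9 and p = 0.50.
P(X ≥ 7) = C(9,7)·0.50^7·0.50^2 + C(9,8)·0.50^8·0.50^1 + C(9,9)·0.50^9·0.50^0.
= 0.070312 + 0.017578 + 0.001953 = 0.0898.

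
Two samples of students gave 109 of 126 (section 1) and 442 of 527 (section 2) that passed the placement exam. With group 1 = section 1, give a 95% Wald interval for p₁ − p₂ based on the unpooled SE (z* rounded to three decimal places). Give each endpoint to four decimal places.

p̂₁ = 0.86508, p̂₂ = 0.83871, so the observed difference is 0.02637.
Unpooled SE = √(p̂₁(1−p̂₁)/n₁ + p̂₂(1−p̂₂)/n₂) = √(0.000926326 + 0.000256690) = 0.034395.
z* = 1.960 at the 95% level. Margin = 1.960·0.034395 = 0.06741.
So the interval runs from -0.0410 to 0.0938.

(-0.0410, 0.0938)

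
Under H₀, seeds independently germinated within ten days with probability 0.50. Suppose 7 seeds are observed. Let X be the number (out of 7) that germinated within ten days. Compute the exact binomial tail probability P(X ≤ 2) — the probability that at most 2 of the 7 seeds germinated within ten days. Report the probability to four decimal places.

X ~ Binomial(n=7, p=0.50).
P(X ≤ 2) = C(7,0)·0.50^0·0.50^7 + C(7,1)·0.50^1·0.50^6 + C(7,2)·0.50^2·0.50^5.
= 0.007812 + 0.054688 + 0.164062 = 0.2266.

P = 0.2266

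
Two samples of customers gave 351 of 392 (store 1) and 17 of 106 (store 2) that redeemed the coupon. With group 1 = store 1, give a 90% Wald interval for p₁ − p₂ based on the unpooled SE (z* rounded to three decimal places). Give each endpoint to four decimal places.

p̂₁ = 351/392 = 0.89541, p̂₂ = 17/106 = 0.16038; p̂₁ − p̂₂ = 0.73503.
SE = √(0.000238909 + 0.001270344) = √0.001509253 = 0.038849.
The 90% critical value is z* = 1.645. Margin of error = 0.06391.
Interval: 0.73503 ± 0.06391 → (0.6711, 0.7989).

(0.6711, 0.7989)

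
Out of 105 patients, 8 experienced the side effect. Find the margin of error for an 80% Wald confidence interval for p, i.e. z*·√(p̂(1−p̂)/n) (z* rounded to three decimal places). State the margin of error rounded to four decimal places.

With x = 8 successes in n = 105, p̂ = 0.07619.
SE(p̂) = √(0.07619·0.92381/105) = 0.025891.
For 80% confidence, z* = 1.282.
So ME = 0.0332.

ME = 0.0332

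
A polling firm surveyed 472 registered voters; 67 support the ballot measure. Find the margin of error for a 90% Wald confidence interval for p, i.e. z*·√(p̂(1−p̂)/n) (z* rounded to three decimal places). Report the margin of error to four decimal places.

p̂ = 67/472 = 0.14195.
SE = √(p̂(1−p̂)/n) = √(0.121800/472) = 0.016064.
z* = 1.645 at the 90% level.
Margin of error = z*·SE = 1.645 × 0.016064 = 0.0264.

ME = 0.0264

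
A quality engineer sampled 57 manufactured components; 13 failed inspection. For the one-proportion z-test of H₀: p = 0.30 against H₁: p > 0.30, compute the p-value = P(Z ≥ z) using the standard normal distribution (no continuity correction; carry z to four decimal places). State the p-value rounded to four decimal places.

p-value = 0.8820

Sample proportion p̂ = 13/57 = 0.22807.
SE₀ = √(0.30·0.70/57) = 0.060698.
z = (p̂ − p₀)/SE = (13/57 − 0.30)/0.060698 ≈ -1.1851.
p-value = P(Z ≥ z) with z = -1.1851 → 0.8820.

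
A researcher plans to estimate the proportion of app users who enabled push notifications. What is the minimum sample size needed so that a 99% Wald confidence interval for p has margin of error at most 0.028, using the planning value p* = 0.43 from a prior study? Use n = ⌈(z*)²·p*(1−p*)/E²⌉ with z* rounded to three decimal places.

n = 2075

The 99% critical value is z* = 2.576.
p*(1−p*) = 0.2451.
(z*)²·p*(1−p*)/E² = 6.635776·0.2451/0.000784 = 2074.526.
⌈2074.526⌉ = 2075.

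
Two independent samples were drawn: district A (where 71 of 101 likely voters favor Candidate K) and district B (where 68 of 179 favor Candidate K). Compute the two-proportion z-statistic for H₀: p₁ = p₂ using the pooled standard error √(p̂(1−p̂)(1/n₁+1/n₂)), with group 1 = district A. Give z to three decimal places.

z = 5.192

p̂₁ = 71/101 = 0.70297, p̂₂ = 68/179 = 0.37989.
Pooled p̂ = (71+68)/(101+179) = 139/280 = 0.49643.
Pooled SE = √[0.2499872·0.01548758] ≈ 0.062223.
z = (p̂₁ − p̂₂)/SE = (0.70297 − 0.37989)/0.062223 = 0.32308/0.062223 = 5.192.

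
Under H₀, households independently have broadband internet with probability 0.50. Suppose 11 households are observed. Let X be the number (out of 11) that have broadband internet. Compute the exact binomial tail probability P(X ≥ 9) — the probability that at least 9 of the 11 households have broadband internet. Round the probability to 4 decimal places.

P = 0.0327

X is binomial with n = 11 and p = 0.50.
P(X ≥ 9) = C(11,9)·0.50^9·0.50^2 + C(11,10)·0.50^10·0.50^1 + C(11,11)·0.50^11·0.50^0.
= 0.026855 + 0.005371 + 0.000488 = 0.0327.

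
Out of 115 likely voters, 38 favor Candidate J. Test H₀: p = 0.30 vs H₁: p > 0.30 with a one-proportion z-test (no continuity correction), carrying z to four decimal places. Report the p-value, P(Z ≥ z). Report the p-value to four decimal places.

p-value = 0.2382

With x = 38 successes in n = 115, p̂ = 0.33043.
Null standard error: √(0.30·0.70/115) = √0.001826087 = 0.042733.
z = (p̂ − p₀)/SE = (38/115 − 0.30)/0.042733 ≈ 0.7122.
p-value = P(Z ≥ z) with z = 0.7122 → 0.2382.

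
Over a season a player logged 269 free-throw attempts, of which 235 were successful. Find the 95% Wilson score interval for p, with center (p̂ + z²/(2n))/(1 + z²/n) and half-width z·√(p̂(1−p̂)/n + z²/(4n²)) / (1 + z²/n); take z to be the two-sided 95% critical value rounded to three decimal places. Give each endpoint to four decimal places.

(0.8286, 0.9081)

Here p̂ = 235/269 = 0.87361 and z = 1.960 (z² = 3.841600).
Denominator 1 + z²/n = 1 + 3.841600/269 = 1.014281.
Adjusted center: (0.87361 + z²/(2n))/1.014281 = 0.86835.
Radicand: p̂(1−p̂)/n + z²/(4n²) = 0.000410478 + 0.000013272 = 0.000423750.
Half-width = z·√(radicand)/denom = 1.960·0.020585/1.014281 = 0.03978.
So the interval runs from 0.8286 to 0.9081.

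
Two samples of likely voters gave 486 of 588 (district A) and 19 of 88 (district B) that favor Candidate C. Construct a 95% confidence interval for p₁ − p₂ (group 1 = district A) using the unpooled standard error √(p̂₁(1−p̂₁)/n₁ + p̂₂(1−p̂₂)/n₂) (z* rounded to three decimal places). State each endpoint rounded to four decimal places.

(0.5194, 0.7019)

p̂₁ = 0.82653, p̂₂ = 0.21591, so the observed difference is 0.61062.
Unpooled SE = √(p̂₁(1−p̂₁)/n₁ + p̂₂(1−p̂₂)/n₂) = √(0.000243840 + 0.001923777) = 0.046558.
The 95% critical value is z* = 1.960. Margin = 1.960·0.046558 = 0.09125.
So the interval runs from 0.5194 to 0.7019.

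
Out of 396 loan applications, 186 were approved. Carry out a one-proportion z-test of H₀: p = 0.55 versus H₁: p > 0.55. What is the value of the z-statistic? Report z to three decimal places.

With x = 186 successes in n = 396, p̂ = 0.46970.
Under H₀, SE = √(p₀(1−p₀)/n) = √(0.55·0.45/396) = √0.000625000 = 0.025000.
z = (p̂ − p₀)/SE = (0.46970 − 0.55)/0.025000 = -3.212.

z = -3.212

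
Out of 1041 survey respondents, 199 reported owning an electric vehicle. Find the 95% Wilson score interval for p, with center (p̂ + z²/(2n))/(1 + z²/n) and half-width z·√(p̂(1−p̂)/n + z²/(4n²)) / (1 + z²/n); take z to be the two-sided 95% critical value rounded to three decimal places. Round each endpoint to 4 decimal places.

(0.1684, 0.2162)

Here p̂ = 199/1041 = 0.19116 and z = 1.960 (z² = 3.841600).
1 + z²/n = 1.003690.
Center = (0.19116 + 0.001845)/1.003690 = 0.19230.
Radicand: p̂(1−p̂)/n + z²/(4n²) = 0.000148530 + 0.000000886 = 0.000149416.
Half-width = 1.960·√0.000149416/1.003690 = 0.02387.
CI: 0.19230 ± 0.02387 = (0.1684, 0.2162).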